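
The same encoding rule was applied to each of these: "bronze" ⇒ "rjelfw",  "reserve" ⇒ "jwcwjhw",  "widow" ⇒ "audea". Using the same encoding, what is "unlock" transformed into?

olzekg

b(1)→r(17) and r(17)→j(9) fit y≡19x+24 (mod 26); the inverse of 19 mod 26 is 11. Treating letters as 0–25, the rule is x ↦ 19x + 24 (mod 26).
Applying it to unlock: u(20)→19·20+24≡14=o; n(13)→19·13+24≡11=l; l(11)→19·11+24≡25=z; o(14)→19·14+24≡4=e; c(2)→19·2+24≡10=k; k(10)→19·10+24≡6=g (all mod 26).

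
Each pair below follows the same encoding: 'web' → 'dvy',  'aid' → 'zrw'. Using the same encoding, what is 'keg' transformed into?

pvt

Letters are reflected about the middle of the alphabet (position → 25−position): Atbash.
On keg: k↔p, e↔v, g↔t.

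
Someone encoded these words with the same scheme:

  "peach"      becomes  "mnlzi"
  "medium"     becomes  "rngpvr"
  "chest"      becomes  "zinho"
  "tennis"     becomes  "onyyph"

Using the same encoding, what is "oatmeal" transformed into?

p(15)→m(12) and e(4)→n(13) fit y≡7x+11 (mod 26); the inverse of 7 mod 26 is 15. Each letter's alphabet position (a=0..z=25) is mapped through 7·x+11 mod 26 — an affine cipher.
For oatmeal: o(14)→7·14+11≡5=f; a(0)→7·0+11≡11=l; t(19)→7·19+11≡14=o; m(12)→7·12+11≡17=r; e(4)→7·4+11≡13=n; a(0)→7·0+11≡11=l; l(11)→7·11+11≡10=k (all mod 26).

flornlk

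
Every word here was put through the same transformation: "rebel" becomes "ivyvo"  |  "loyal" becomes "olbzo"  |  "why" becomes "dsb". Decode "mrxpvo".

Each pair mirrors across the alphabet (r↔i, e↔v, b↔y): positions sum to 25. This is the alphabet-reversal cipher (Atbash): a becomes z, b becomes y, etc.
Undoing it on mrxpvo: m↔n, r↔i, x↔c, p↔k, v↔e, o↔l.

nickel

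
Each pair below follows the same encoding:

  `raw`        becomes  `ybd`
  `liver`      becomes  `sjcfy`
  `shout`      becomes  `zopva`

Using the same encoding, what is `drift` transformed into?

The shift depends on letter class: consonant r→y is +7, but vowel a→b is +1. Two shifts are in play — +1 for a/e/i/o/u, +7 for every other letter.
Applying it to drift: d(cons)+7=k, r(cons)+7=y, i(vowel)+1=j, f(cons)+7=m, t(cons)+7=a.

kyjma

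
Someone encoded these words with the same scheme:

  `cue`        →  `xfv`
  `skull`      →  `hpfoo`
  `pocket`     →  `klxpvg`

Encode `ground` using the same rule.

Each pair mirrors across the alphabet (c↔x, u↔f, e↔v): positions sum to 25. Each letter is replaced by its mirror in the alphabet: a↔z, b↔y, c↔x, and so on (the Atbash cipher).
Applying it to ground: g↔t, r↔i, o↔l, u↔f, n↔m, d↔w.

tilfmw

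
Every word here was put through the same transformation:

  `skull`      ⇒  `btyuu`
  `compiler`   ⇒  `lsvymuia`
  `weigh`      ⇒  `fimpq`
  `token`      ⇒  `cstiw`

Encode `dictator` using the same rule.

mmlcecsa

The shift depends on letter class: consonant s→b is +9, but vowel u→y is +4. Two shifts are in play — +4 for a/e/i/o/u, +9 for every other letter.
On dictator: d(cons)+9=m, i(vowel)+4=m, c(cons)+9=l, t(cons)+9=c, a(vowel)+4=e, t(cons)+9=c, o(vowel)+4=s, r(cons)+9=a.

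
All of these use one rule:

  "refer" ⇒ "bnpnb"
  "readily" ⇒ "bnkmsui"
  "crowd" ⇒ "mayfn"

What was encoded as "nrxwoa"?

Shifts by position in refer: pos 0: r→b (+10), pos 1: e→n (+9), pos 2: f→p (+10), pos 3: e→n (+9) — repeating every 2. A repeating key of period 2 is used — shifts +10, +9 over and over.
Reversing it on nrxwoa: n−10=d, r−9=i, x−10=n, w−9=n, o−10=e, a−9=r.

dinner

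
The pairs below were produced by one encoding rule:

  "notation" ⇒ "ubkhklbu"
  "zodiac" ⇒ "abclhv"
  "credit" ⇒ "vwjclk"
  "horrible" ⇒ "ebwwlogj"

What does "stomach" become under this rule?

n(13)→u(20) and o(14)→b(1) fit y≡7x+7 (mod 26); the inverse of 7 mod 26 is 15. This is an affine cipher: with a=0,…,z=25, each position x becomes (7x+7) mod 26.
On stomach: s(18)→7·18+7≡3=d; t(19)→7·19+7≡10=k; o(14)→7·14+7≡1=b; m(12)→7·12+7≡13=n; a(0)→7·0+7≡7=h; c(2)→7·2+7≡21=v; h(7)→7·7+7≡4=e (all mod 26).

dkbnhve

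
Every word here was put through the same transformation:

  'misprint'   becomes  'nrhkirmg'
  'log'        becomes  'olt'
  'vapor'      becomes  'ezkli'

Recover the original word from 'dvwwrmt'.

Each pair mirrors across the alphabet (m↔n, i↔r, s↔h): positions sum to 25. Letters are reflected about the middle of the alphabet (position → 25−position): Atbash.
Decoding dvwwrmt: d↔w, v↔e, w↔d, w↔d, r↔i, m↔n, t↔g.

wedding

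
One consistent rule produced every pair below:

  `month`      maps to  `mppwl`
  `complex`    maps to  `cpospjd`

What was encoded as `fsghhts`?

Each letter shifts forward by its position index (0, 1, 2, …) — the shift grows by one for each successive letter.
Decoding fsghhts: f−0=f, s−1=r, g−2=e, h−3=e, h−4=d, t−5=o, s−6=m.

freedom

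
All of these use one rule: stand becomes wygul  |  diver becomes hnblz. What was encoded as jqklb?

fleet

In stand: s→w is +4, t→y is +5, a→g is +6, n→u is +7 — the shift increases by 1 each position. The shift increases by 1 at each position, starting from +4: 4, 5, 6, ….
Reversing it on jqklb: j−4=f, q−5=l, k−6=e, l−7=e, b−8=t.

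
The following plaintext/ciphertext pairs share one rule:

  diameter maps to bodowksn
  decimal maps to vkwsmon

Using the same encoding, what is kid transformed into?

nsu

The output letters match the input read backwards, each shifted +10: diameter reversed is retemaid. Two steps: reverse the string, then apply a Caesar shift of +10.
Applying it to kid: reverse → dik; then shift: d+10=n, i+10=s, k+10=u.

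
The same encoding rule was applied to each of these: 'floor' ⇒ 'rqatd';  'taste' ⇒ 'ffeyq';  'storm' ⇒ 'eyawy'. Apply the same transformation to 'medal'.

yjpfx

Shifts by position in floor: pos 0: f→r (+12), pos 1: l→q (+5), pos 2: o→a (+12), pos 3: o→t (+5) — repeating every 2. The shifts repeat in a cycle of length 2: positions 0,1,… shift by +12, +5, then the pattern repeats.
Applying it to medal: m+12=y, e+5=j, d+12=p, a+5=f, l+12=x.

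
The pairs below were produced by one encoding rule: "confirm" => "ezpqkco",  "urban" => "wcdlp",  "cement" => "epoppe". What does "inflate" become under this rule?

kyhwceg

Shifts by position in confirm: pos 0: c→e (+2), pos 1: o→z (+11), pos 2: n→p (+2), pos 3: f→q (+11) — repeating every 2. It's a Vigenère-style cipher with numeric key [2,11]: position i shifts by key[i mod 2].
Applying it to inflate: i+2=k, n+11=y, f+2=h, l+11=w, a+2=c, t+11=e, e+2=g.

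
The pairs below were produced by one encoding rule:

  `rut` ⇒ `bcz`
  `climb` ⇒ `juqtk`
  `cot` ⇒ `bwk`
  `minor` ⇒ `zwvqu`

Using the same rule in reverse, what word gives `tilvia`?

The output letters match the input read backwards, each shifted +8: rut reversed is tur. Read the word backwards and shift each letter +8.
Decoding tilvia: shift back: t−8=l, i−8=a, l−8=d, v−8=n, i−8=a, a−8=s → ladnas; then reverse → sandal.

sandal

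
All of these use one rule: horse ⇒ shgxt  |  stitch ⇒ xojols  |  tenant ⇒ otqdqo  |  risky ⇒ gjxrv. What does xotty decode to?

steep

h(7)→s(18) and o(14)→h(7) fit y≡17x+3 (mod 26); the inverse of 17 mod 26 is 23. This is an affine cipher: with a=0,…,z=25, each position x becomes (17x+3) mod 26.
Decoding xotty: x(23)→23·(23−3)≡18=s; o(14)→23·(14−3)≡19=t; t(19)→23·(19−3)≡4=e; t(19)→23·(19−3)≡4=e; y(24)→23·(24−3)≡15=p (all mod 26).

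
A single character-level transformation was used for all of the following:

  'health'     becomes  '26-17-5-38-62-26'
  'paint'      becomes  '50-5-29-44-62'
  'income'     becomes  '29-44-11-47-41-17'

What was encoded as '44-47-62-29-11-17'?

notice

h(#8)→26 and e(#5)→17: differences scale by 3, so n = 3·pos + 2. Each letter becomes 3×(its alphabet position, a=1..z=26) + 2.
Undoing it on 44-47-62-29-11-17: 44→(44−2)÷3=14=n, 47→(47−2)÷3=15=o, 62→(62−2)÷3=20=t, 29→(29−2)÷3=9=i, 11→(11−2)÷3=3=c, 17→(17−2)÷3=5=e.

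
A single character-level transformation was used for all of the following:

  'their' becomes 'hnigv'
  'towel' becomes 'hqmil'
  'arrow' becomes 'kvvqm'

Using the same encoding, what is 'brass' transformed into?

t(19)→h(7) and h(7)→n(13) fit y≡19x+10 (mod 26); the inverse of 19 mod 26 is 11. Treating letters as 0–25, the rule is x ↦ 19x + 10 (mod 26).
On brass: b(1)→19·1+10≡3=d; r(17)→19·17+10≡21=v; a(0)→19·0+10≡10=k; s(18)→19·18+10≡14=o; s(18)→19·18+10≡14=o (all mod 26).

dvkoo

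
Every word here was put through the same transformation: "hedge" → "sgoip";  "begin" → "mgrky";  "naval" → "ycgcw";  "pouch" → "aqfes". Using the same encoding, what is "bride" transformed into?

Shifts by position in hedge: pos 0: h→s (+11), pos 1: e→g (+2), pos 2: d→o (+11), pos 3: g→i (+2) — repeating every 2. The shifts repeat in a cycle of length 2: positions 0,1,… shift by +11, +2, then the pattern repeats.
For bride: b+11=m, r+2=t, i+11=t, d+2=f, e+11=p.

mttfp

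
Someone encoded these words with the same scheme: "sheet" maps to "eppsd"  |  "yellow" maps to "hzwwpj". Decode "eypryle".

tangent

The output letters match the input read backwards, each shifted +11: sheet reversed is teehs. Read the word backwards and shift each letter +11.
Reversing it on eypryle: shift back: e−11=t, y−11=n, p−11=e, r−11=g, y−11=n, l−11=a, e−11=t → tnegnat; then reverse → tangent.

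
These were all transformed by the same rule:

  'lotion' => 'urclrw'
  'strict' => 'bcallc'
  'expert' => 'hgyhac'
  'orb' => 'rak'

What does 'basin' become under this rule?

The shift depends on letter class: consonant l→u is +9, but vowel o→r is +3. Vowels shift forward by 3 and consonants shift forward by 9.
Applying it to basin: b(cons)+9=k, a(vowel)+3=d, s(cons)+9=b, i(vowel)+3=l, n(cons)+9=w.

kdblw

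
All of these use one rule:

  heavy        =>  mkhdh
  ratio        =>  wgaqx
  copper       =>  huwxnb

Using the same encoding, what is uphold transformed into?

In heavy: h→m is +5, e→k is +6, a→h is +7, v→d is +8 — the shift increases by 1 each position. Each letter shifts forward by (position + 5), i.e. 5, 6, 7, … — the shift grows by one for each successive letter.
On uphold: u+5=z, p+6=v, h+7=o, o+8=w, l+9=u, d+10=n.

zvowun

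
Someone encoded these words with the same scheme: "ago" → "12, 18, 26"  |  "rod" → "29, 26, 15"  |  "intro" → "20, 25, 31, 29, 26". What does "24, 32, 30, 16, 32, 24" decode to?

a is letter #1 and maps to 12: an offset of 11. Each letter is replaced by its alphabet position (a=1..z=26) + 11.
Reversing it on 24, 32, 30, 16, 32, 24: 24→(24−11)÷1=13=m, 32→(32−11)÷1=21=u, 30→(30−11)÷1=19=s, 16→(16−11)÷1=5=e, 32→(32−11)÷1=21=u, 24→(24−11)÷1=13=m.

museum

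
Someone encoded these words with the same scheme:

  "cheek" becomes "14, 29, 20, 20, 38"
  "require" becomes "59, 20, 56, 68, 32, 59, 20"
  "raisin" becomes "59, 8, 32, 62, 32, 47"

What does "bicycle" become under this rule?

The formula is n = 3×(alphabet index, a=1) + 5.
Applying it to bicycle: b=2→11, i=9→32, c=3→14, y=25→80, c=3→14, l=12→41, e=5→20.

11, 32, 14, 80, 14, 41, 20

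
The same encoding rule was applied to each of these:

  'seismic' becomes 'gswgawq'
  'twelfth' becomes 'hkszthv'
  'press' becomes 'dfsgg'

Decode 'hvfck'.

Compare letters: s→g is +14, e→s is +14, i→w is +14 — a constant shift. Every letter moves 14 places later in the alphabet, wrapping around z→a.
Reversing it on hvfck: h−14=t, v−14=h, f−14=r, c−14=o, k−14=w.

throw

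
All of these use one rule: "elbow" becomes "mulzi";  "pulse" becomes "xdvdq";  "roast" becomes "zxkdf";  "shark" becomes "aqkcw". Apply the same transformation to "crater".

kakeqe

In elbow: e→m is +8, l→u is +9, b→l is +10, o→z is +11 — the shift increases by 1 each position. Letter i (0-indexed) is shifted by i+8, so successive shifts are 8, 9, 10, ….
On crater: c+8=k, r+9=a, a+10=k, t+11=e, e+12=q, r+13=e.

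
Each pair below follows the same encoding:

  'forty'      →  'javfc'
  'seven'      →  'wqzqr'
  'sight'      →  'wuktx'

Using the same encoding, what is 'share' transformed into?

A repeating key of period 2 is used — shifts +4, +12 over and over.
On share: s+4=w, h+12=t, a+4=e, r+12=d, e+4=i.

wtedi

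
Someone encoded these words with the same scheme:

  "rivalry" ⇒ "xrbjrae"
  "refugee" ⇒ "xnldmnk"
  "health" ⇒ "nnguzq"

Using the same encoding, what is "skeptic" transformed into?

Shifts by position in rivalry: pos 0: r→x (+6), pos 1: i→r (+9), pos 2: v→b (+6), pos 3: a→j (+9) — repeating every 2. It's a Vigenère-style cipher with numeric key [6,9]: position i shifts by key[i mod 2].
On skeptic: s+6=y, k+9=t, e+6=k, p+9=y, t+6=z, i+9=r, c+6=i.

ytkyzri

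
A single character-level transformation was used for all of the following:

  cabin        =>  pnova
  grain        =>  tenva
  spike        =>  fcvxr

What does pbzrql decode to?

comedy

Compare letters: c→p is +13, a→n is +13, b→o is +13 — a constant shift. It's a constant shift of +13 (ROT13).
Reversing it on pbzrql: p−13=c, b−13=o, z−13=m, r−13=e, q−13=d, l−13=y.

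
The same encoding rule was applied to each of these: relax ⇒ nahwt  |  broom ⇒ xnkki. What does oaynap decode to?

Compare letters: r→n is +22, e→a is +22, l→h is +22 — a constant shift. It's a constant shift of +22 (ROT22).
Undoing it on oaynap: o−22=s, a−22=e, y−22=c, n−22=r, a−22=e, p−22=t.

secret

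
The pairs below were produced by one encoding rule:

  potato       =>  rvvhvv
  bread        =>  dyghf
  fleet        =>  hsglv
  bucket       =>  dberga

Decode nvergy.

Shifts by position in potato: pos 0: p→r (+2), pos 1: o→v (+7), pos 2: t→v (+2), pos 3: a→h (+7) — repeating every 2. It's a Vigenère-style cipher with numeric key [2,7]: position i shifts by key[i mod 2].
Undoing it on nvergy: n−2=l, v−7=o, e−2=c, r−7=k, g−2=e, y−7=r.

locker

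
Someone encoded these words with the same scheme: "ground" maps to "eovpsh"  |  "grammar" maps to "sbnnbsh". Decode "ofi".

hen

The output letters match the input read backwards, each shifted +1: ground reversed is dnuorg. Read the word backwards and shift each letter +1.
Reversing it on ofi: shift back: o−1=n, f−1=e, i−1=h → neh; then reverse → hen.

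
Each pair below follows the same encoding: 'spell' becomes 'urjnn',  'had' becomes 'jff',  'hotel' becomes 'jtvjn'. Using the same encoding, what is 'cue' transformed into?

The shift depends on letter class: consonant s→u is +2, but vowel e→j is +5. Vowels shift forward by 5 and consonants shift forward by 2.
On cue: c(cons)+2=e, u(vowel)+5=z, e(vowel)+5=j.

ezj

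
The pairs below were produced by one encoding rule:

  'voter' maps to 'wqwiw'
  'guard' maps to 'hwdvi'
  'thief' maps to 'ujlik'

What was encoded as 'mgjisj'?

legend

In voter: v→w is +1, o→q is +2, t→w is +3, e→i is +4 — the shift increases by 1 each position. Letter i (0-indexed) is shifted by i+1, so successive shifts are 1, 2, 3, ….
Decoding mgjisj: m−1=l, g−2=e, j−3=g, i−4=e, s−5=n, j−6=d.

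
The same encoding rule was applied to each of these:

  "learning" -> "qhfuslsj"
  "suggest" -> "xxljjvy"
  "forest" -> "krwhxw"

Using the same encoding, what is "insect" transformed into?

The shifts repeat in a cycle of length 2: positions 0,1,… shift by +5, +3, then the pattern repeats.
On insect: i+5=n, n+3=q, s+5=x, e+3=h, c+5=h, t+3=w.

nqxhhw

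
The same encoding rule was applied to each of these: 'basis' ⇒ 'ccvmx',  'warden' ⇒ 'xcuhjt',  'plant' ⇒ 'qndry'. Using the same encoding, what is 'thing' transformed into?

ujlrl

In basis: b→c is +1, a→c is +2, s→v is +3, i→m is +4 — the shift increases by 1 each position. The shift increases by 1 at each position, starting from +1: 1, 2, 3, ….
On thing: t+1=u, h+2=j, i+3=l, n+4=r, g+5=l.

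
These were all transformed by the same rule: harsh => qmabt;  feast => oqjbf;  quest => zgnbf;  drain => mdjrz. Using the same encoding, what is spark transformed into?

bbjaw

Shifts by position in harsh: pos 0: h→q (+9), pos 1: a→m (+12), pos 2: r→a (+9), pos 3: s→b (+9), pos 4: h→t (+12) — repeating every 3. The shifts repeat in a cycle of length 3: positions 0,1,… shift by +9, +12, +9, then the pattern repeats.
Applying it to spark: s+9=b, p+12=b, a+9=j, r+9=a, k+12=w.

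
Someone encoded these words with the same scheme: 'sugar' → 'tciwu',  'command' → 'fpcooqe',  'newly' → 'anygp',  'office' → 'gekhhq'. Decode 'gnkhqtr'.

profile

The output letters match the input read backwards, each shifted +2: sugar reversed is ragus. Two steps: reverse the string, then apply a Caesar shift of +2.
Reversing it on gnkhqtr: shift back: g−2=e, n−2=l, k−2=i, h−2=f, q−2=o, t−2=r, r−2=p → eliforp; then reverse → profile.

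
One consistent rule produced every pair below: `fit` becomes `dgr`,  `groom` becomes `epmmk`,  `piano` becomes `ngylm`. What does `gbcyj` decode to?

ideal

Compare letters: f→d is +24, i→g is +24, t→r is +24 — a constant shift. Each letter is shifted forward by 24 in the alphabet (a Caesar shift of +24).
Reversing it on gbcyj: g−24=i, b−24=d, c−24=e, y−24=a, j−24=l.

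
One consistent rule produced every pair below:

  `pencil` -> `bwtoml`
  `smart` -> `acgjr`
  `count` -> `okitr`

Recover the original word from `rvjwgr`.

threat

Each letter's alphabet position (a=0..z=25) is mapped through 17·x+6 mod 26 — an affine cipher.
Decoding rvjwgr: r(17)→23·(17−6)≡19=t; v(21)→23·(21−6)≡7=h; j(9)→23·(9−6)≡17=r; w(22)→23·(22−6)≡4=e; g(6)→23·(6−6)≡0=a; r(17)→23·(17−6)≡19=t (all mod 26).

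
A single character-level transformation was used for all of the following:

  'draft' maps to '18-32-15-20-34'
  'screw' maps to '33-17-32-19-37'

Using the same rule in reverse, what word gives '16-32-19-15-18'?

The number is (letter's place in the alphabet, a=1) + 14.
Undoing it on 16-32-19-15-18: 16→(16−14)÷1=2=b, 32→(32−14)÷1=18=r, 19→(19−14)÷1=5=e, 15→(15−14)÷1=1=a, 18→(18−14)÷1=4=d.

bread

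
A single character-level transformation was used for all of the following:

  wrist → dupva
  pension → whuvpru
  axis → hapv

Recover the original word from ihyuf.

Shifts by position in wrist: pos 0: w→d (+7), pos 1: r→u (+3), pos 2: i→p (+7), pos 3: s→v (+3) — repeating every 2. A repeating key of period 2 is used — shifts +7, +3 over and over.
Undoing it on ihyuf: i−7=b, h−3=e, y−7=r, u−3=r, f−7=y.

berry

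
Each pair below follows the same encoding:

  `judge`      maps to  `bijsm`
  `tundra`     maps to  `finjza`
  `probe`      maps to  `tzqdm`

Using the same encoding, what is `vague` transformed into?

lasim

j(9)→b(1) and u(20)→i(8) fit y≡3x+0 (mod 26); the inverse of 3 mod 26 is 9. Each letter's alphabet position (a=0..z=25) is mapped through 3·x+0 mod 26 — an affine cipher.
Applying it to vague: v(21)→3·21+0≡11=l; a(0)→3·0+0≡0=a; g(6)→3·6+0≡18=s; u(20)→3·20+0≡8=i; e(4)→3·4+0≡12=m (all mod 26).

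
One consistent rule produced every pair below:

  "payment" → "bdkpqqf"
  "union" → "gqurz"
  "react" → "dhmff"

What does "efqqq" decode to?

scene

A repeating key of period 2 is used — shifts +12, +3 over and over.
Undoing it on efqqq: e−12=s, f−3=c, q−12=e, q−3=n, q−12=e.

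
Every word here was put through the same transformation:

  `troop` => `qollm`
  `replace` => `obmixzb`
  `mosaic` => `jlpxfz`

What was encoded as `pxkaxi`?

This is a Caesar cipher with shift 23.
Undoing it on pxkaxi: p−23=s, x−23=a, k−23=n, a−23=d, x−23=a, i−23=l.

sandal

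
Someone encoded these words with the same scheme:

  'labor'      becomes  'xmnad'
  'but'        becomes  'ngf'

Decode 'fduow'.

Compare letters: l→x is +12, a→m is +12, b→n is +12 — a constant shift. Every letter moves 12 places later in the alphabet, wrapping around z→a.
Decoding fduow: f−12=t, d−12=r, u−12=i, o−12=c, w−12=k.

trick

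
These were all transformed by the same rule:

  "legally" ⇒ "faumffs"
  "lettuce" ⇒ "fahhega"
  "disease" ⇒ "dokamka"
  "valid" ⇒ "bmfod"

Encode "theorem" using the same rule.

hrawnac

l(11)→f(5) and e(4)→a(0) fit y≡23x+12 (mod 26); the inverse of 23 mod 26 is 17. Treating letters as 0–25, the rule is x ↦ 23x + 12 (mod 26).
For theorem: t(19)→23·19+12≡7=h; h(7)→23·7+12≡17=r; e(4)→23·4+12≡0=a; o(14)→23·14+12≡22=w; r(17)→23·17+12≡13=n; e(4)→23·4+12≡0=a; m(12)→23·12+12≡2=c (all mod 26).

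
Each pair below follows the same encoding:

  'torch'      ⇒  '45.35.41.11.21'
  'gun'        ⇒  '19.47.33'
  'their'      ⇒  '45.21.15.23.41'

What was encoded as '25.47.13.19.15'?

t(#20)→45 and o(#15)→35: differences scale by 2, so n = 2·pos + 5. With a=1..z=26, the number is 2·pos + 5.
Reversing it on 25.47.13.19.15: 25→(25−5)÷2=10=j, 47→(47−5)÷2=21=u, 13→(13−5)÷2=4=d, 19→(19−5)÷2=7=g, 15→(15−5)÷2=5=e.

judge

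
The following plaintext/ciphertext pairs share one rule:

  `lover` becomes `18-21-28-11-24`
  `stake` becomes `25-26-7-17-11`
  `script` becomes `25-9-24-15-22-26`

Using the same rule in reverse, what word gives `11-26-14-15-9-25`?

ethics

l is letter #12 and maps to 18: an offset of 6. The number is (letter's place in the alphabet, a=1) + 6.
Reversing it on 11-26-14-15-9-25: 11→(11−6)÷1=5=e, 26→(26−6)÷1=20=t, 14→(14−6)÷1=8=h, 15→(15−6)÷1=9=i, 9→(9−6)÷1=3=c, 25→(25−6)÷1=19=s.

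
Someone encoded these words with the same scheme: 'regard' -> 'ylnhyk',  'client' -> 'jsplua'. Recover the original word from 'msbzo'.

flush

Each letter is shifted forward by 7 in the alphabet (a Caesar shift of +7).
Undoing it on msbzo: m−7=f, s−7=l, b−7=u, z−7=s, o−7=h.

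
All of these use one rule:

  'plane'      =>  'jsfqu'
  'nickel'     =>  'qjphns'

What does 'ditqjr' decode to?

The output letters match the input read backwards, each shifted +5: plane reversed is enalp. Read the word backwards and shift each letter +5.
Decoding ditqjr: shift back: d−5=y, i−5=d, t−5=o, q−5=l, j−5=e, r−5=m → ydolem; then reverse → melody.

melody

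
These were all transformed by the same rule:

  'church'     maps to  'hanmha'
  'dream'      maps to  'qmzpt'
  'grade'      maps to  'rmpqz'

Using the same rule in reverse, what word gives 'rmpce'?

grant

c(2)→h(7) and h(7)→a(0) fit y≡9x+15 (mod 26); the inverse of 9 mod 26 is 3. This is an affine cipher: with a=0,…,z=25, each position x becomes (9x+15) mod 26.
Reversing it on rmpce: r(17)→3·(17−15)≡6=g; m(12)→3·(12−15)≡17=r; p(15)→3·(15−15)≡0=a; c(2)→3·(2−15)≡13=n; e(4)→3·(4−15)≡19=t (all mod 26).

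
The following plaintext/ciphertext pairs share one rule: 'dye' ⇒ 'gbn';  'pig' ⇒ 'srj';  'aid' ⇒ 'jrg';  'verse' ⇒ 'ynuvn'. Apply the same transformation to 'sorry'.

vxuub

The rule splits by letter class: vowels +9, consonants +3.
On sorry: s(cons)+3=v, o(vowel)+9=x, r(cons)+3=u, r(cons)+3=u, y(cons)+3=b.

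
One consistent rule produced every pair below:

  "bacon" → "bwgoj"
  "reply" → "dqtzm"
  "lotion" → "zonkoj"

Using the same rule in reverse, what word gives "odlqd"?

b(1)→b(1) and a(0)→w(22) fit y≡5x+22 (mod 26); the inverse of 5 mod 26 is 21. Treating letters as 0–25, the rule is x ↦ 5x + 22 (mod 26).
Undoing it on odlqd: o(14)→21·(14−22)≡14=o; d(3)→21·(3−22)≡17=r; l(11)→21·(11−22)≡3=d; q(16)→21·(16−22)≡4=e; d(3)→21·(3−22)≡17=r (all mod 26).

order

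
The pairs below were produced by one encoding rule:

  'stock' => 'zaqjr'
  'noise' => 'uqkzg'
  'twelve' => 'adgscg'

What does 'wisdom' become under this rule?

dkzkqt

Vowels shift forward by 2 and consonants shift forward by 7.
On wisdom: w(cons)+7=d, i(vowel)+2=k, s(cons)+7=z, d(cons)+7=k, o(vowel)+2=q, m(cons)+7=t.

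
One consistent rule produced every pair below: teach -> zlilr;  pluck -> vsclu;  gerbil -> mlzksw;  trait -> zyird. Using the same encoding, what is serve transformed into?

The shift increases by 1 at each position, starting from +6: 6, 7, 8, ….
Applying it to serve: s+6=y, e+7=l, r+8=z, v+9=e, e+10=o.

ylzeo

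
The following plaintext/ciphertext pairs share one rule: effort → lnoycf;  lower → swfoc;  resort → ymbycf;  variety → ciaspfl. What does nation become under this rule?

uicszz

Letter i (0-indexed) is shifted by i+7, so successive shifts are 7, 8, 9, ….
For nation: n+7=u, a+8=i, t+9=c, i+10=s, o+11=z, n+12=z.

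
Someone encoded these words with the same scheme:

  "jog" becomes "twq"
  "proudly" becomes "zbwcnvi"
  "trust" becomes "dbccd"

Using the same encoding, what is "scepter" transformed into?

The shift depends on letter class: consonant j→t is +10, but vowel o→w is +8. The rule splits by letter class: vowels +8, consonants +10.
Applying it to scepter: s(cons)+10=c, c(cons)+10=m, e(vowel)+8=m, p(cons)+10=z, t(cons)+10=d, e(vowel)+8=m, r(cons)+10=b.

cmmzdmb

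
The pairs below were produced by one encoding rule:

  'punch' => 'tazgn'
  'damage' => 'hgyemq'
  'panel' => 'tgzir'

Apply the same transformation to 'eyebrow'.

Shifts by position in punch: pos 0: p→t (+4), pos 1: u→a (+6), pos 2: n→z (+12), pos 3: c→g (+4), pos 4: h→n (+6) — repeating every 3. A repeating key of period 3 is used — shifts +4, +6, +12 over and over.
For eyebrow: e+4=i, y+6=e, e+12=q, b+4=f, r+6=x, o+12=a, w+4=a.

ieqfxaa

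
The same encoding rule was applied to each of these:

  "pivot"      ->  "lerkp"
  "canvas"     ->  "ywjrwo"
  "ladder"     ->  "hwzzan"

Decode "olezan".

Each letter is shifted forward by 22 in the alphabet (a Caesar shift of +22).
Reversing it on olezan: o−22=s, l−22=p, e−22=i, z−22=d, a−22=e, n−22=r.

spider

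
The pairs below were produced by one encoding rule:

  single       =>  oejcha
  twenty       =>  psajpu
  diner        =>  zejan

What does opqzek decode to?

studio

Each letter is shifted forward by 22 in the alphabet (a Caesar shift of +22).
Reversing it on opqzek: o−22=s, p−22=t, q−22=u, z−22=d, e−22=i, k−22=o.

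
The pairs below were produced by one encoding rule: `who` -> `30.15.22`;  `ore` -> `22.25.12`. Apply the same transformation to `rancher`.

25.8.21.10.15.12.25

w is letter #23 and maps to 30: an offset of 7. Letters become their 1-based position plus 7 (so a→8, b→9, …).
Applying it to rancher: r=18→25, a=1→8, n=14→21, c=3→10, h=8→15, e=5→12, r=18→25.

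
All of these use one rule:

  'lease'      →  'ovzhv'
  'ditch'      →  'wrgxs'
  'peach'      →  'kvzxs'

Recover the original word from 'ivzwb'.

Each pair mirrors across the alphabet (l↔o, e↔v, a↔z): positions sum to 25. This is the alphabet-reversal cipher (Atbash): a becomes z, b becomes y, etc.
Decoding ivzwb: i↔r, v↔e, z↔a, w↔d, b↔y.

ready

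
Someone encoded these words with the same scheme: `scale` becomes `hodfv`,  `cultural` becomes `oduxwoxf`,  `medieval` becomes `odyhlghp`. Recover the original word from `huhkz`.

The output letters match the input read backwards, each shifted +3: scale reversed is elacs. Read the word backwards and shift each letter +3.
Reversing it on huhkz: shift back: h−3=e, u−3=r, h−3=e, k−3=h, z−3=w → erehw; then reverse → where.

where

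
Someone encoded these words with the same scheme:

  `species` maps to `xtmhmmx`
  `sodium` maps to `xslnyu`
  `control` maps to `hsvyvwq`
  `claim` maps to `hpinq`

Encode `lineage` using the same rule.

Shifts by position in species: pos 0: s→x (+5), pos 1: p→t (+4), pos 2: e→m (+8), pos 3: c→h (+5), pos 4: i→m (+4), pos 5: e→m (+8) — repeating every 3. A repeating key of period 3 is used — shifts +5, +4, +8 over and over.
Applying it to lineage: l+5=q, i+4=m, n+8=v, e+5=j, a+4=e, g+8=o, e+5=j.

qmvjeoj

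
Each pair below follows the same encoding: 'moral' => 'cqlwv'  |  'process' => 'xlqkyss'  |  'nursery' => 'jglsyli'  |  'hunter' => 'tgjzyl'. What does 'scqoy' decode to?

smoke

m(12)→c(2) and o(14)→q(16) fit y≡7x+22 (mod 26); the inverse of 7 mod 26 is 15. Each letter's alphabet position (a=0..z=25) is mapped through 7·x+22 mod 26 — an affine cipher.
Undoing it on scqoy: s(18)→15·(18−22)≡18=s; c(2)→15·(2−22)≡12=m; q(16)→15·(16−22)≡14=o; o(14)→15·(14−22)≡10=k; y(24)→15·(24−22)≡4=e (all mod 26).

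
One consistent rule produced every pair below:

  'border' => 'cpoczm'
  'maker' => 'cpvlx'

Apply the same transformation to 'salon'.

The output letters match the input read backwards, each shifted +11: border reversed is redrob. Two steps: reverse the string, then apply a Caesar shift of +11.
Applying it to salon: reverse → nolas; then shift: n+11=y, o+11=z, l+11=w, a+11=l, s+11=d.

yzwld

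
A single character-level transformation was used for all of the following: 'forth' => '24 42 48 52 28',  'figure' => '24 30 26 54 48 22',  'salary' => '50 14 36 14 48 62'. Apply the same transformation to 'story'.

f(#6)→24 and o(#15)→42: differences scale by 2, so n = 2·pos + 12. Each letter becomes 2×(its alphabet position, a=1..z=26) + 12.
Applying it to story: s=19→50, t=20→52, o=15→42, r=18→48, y=25→62.

50 52 42 48 62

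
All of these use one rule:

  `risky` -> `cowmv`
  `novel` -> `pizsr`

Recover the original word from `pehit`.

The word is reversed, then every letter is shifted forward by 4.
Decoding pehit: shift back: p−4=l, e−4=a, h−4=d, i−4=e, t−4=p → ladep; then reverse → pedal.

pedal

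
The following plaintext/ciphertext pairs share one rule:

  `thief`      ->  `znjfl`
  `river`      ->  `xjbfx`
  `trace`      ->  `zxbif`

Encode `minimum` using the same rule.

sjtjsvs

The rule splits by letter class: vowels +1, consonants +6.
On minimum: m(cons)+6=s, i(vowel)+1=j, n(cons)+6=t, i(vowel)+1=j, m(cons)+6=s, u(vowel)+1=v, m(cons)+6=s.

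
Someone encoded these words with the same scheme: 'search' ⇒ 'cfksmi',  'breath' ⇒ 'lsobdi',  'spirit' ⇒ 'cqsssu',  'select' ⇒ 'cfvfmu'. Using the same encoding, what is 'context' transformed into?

Shifts by position in search: pos 0: s→c (+10), pos 1: e→f (+1), pos 2: a→k (+10), pos 3: r→s (+1) — repeating every 2. A repeating key of period 2 is used — shifts +10, +1 over and over.
For context: c+10=m, o+1=p, n+10=x, t+1=u, e+10=o, x+1=y, t+10=d.

mpxuoyd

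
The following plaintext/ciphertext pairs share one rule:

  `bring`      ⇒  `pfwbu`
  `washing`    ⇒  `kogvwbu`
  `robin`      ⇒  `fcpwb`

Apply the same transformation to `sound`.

gcibr

Every letter moves 14 places later in the alphabet, wrapping around z→a.
Applying it to sound: s+14=g, o+14=c, u+14=i, n+14=b, d+14=r.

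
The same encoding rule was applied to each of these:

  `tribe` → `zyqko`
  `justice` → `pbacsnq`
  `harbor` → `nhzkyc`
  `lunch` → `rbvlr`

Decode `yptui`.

silly

The shift increases by 1 at each position, starting from +6: 6, 7, 8, ….
Undoing it on yptui: y−6=s, p−7=i, t−8=l, u−9=l, i−10=y.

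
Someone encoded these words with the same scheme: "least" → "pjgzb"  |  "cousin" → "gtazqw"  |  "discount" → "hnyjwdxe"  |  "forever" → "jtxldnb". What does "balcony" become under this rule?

ffrjwwi

In least: l→p is +4, e→j is +5, a→g is +6, s→z is +7 — the shift increases by 1 each position. The shift increases by 1 at each position, starting from +4: 4, 5, 6, ….
For balcony: b+4=f, a+5=f, l+6=r, c+7=j, o+8=w, n+9=w, y+10=i.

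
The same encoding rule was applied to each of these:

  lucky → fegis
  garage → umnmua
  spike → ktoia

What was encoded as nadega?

Each letter's alphabet position (a=0..z=25) is mapped through 23·x+12 mod 26 — an affine cipher.
Undoing it on nadega: n(13)→17·(13−12)≡17=r; a(0)→17·(0−12)≡4=e; d(3)→17·(3−12)≡3=d; e(4)→17·(4−12)≡20=u; g(6)→17·(6−12)≡2=c; a(0)→17·(0−12)≡4=e (all mod 26).

reduce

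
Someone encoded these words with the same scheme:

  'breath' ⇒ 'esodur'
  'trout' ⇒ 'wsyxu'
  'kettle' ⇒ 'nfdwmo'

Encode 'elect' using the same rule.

hmofu

Shifts by position in breath: pos 0: b→e (+3), pos 1: r→s (+1), pos 2: e→o (+10), pos 3: a→d (+3), pos 4: t→u (+1), pos 5: h→r (+10) — repeating every 3. It's a Vigenère-style cipher with numeric key [3,1,10]: position i shifts by key[i mod 3].
Applying it to elect: e+3=h, l+1=m, e+10=o, c+3=f, t+1=u.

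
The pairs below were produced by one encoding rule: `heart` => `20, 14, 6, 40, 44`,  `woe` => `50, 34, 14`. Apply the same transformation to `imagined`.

22, 30, 6, 18, 22, 32, 14, 12

h(#8)→20 and e(#5)→14: differences scale by 2, so n = 2·pos + 4. The formula is n = 2×(alphabet index, a=1) + 4.
Applying it to imagined: i=9→22, m=13→30, a=1→6, g=7→18, i=9→22, n=14→32, e=5→14, d=4→12.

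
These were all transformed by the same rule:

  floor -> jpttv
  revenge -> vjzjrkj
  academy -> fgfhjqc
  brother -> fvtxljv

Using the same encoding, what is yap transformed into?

cft

Vowels shift forward by 5 and consonants shift forward by 4.
For yap: y(cons)+4=c, a(vowel)+5=f, p(cons)+4=t.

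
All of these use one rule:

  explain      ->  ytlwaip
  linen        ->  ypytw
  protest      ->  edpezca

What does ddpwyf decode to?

The output letters match the input read backwards, each shifted +11: explain reversed is nialpxe. The word is reversed, then every letter is shifted forward by 11.
Decoding ddpwyf: shift back: d−11=s, d−11=s, p−11=e, w−11=l, y−11=n, f−11=u → sselnu; then reverse → unless.

unless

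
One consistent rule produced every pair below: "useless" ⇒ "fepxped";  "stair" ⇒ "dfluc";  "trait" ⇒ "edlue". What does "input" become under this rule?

tzage

Shifts by position in useless: pos 0: u→f (+11), pos 1: s→e (+12), pos 2: e→p (+11), pos 3: l→x (+12) — repeating every 2. The shifts repeat in a cycle of length 2: positions 0,1,… shift by +11, +12, then the pattern repeats.
For input: i+11=t, n+12=z, p+11=a, u+12=g, t+11=e.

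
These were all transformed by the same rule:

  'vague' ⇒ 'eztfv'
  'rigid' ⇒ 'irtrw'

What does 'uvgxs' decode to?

Each pair mirrors across the alphabet (v↔e, a↔z, g↔t): positions sum to 25. Each letter is replaced by its mirror in the alphabet: a↔z, b↔y, c↔x, and so on (the Atbash cipher).
Undoing it on uvgxs: u↔f, v↔e, g↔t, x↔c, s↔h.

fetch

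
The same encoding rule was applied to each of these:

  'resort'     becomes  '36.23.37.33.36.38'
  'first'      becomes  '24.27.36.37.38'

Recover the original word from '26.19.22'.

had

Each letter is replaced by its alphabet position (a=1..z=26) + 18.
Undoing it on 26.19.22: 26→(26−18)÷1=8=h, 19→(19−18)÷1=1=a, 22→(22−18)÷1=4=d.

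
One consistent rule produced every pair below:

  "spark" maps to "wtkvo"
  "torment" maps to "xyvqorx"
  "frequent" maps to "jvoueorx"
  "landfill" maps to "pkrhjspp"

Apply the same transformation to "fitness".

jsxroww

The shift depends on letter class: consonant s→w is +4, but vowel a→k is +10. The rule splits by letter class: vowels +10, consonants +4.
Applying it to fitness: f(cons)+4=j, i(vowel)+10=s, t(cons)+4=x, n(cons)+4=r, e(vowel)+10=o, s(cons)+4=w, s(cons)+4=w.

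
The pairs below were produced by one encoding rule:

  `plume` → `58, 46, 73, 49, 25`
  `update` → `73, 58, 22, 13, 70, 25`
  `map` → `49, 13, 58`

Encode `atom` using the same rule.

p(#16)→58 and l(#12)→46: differences scale by 3, so n = 3·pos + 10. Each letter becomes 3×(its alphabet position, a=1..z=26) + 10.
For atom: a=1→13, t=20→70, o=15→55, m=13→49.

13, 70, 55, 49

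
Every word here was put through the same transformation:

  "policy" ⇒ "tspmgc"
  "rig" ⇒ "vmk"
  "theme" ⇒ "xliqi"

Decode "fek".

Each letter is shifted forward by 4 in the alphabet (a Caesar shift of +4).
Undoing it on fek: f−4=b, e−4=a, k−4=g.

bag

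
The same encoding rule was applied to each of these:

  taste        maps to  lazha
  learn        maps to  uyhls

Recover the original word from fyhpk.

diary

The output letters match the input read backwards, each shifted +7: taste reversed is etsat. Read the word backwards and shift each letter +7.
Undoing it on fyhpk: shift back: f−7=y, y−7=r, h−7=a, p−7=i, k−7=d → yraid; then reverse → diary.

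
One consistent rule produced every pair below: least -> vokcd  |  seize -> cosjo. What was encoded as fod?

vet

It's a constant shift of +10 (ROT10).
Reversing it on fod: f−10=v, o−10=e, d−10=t.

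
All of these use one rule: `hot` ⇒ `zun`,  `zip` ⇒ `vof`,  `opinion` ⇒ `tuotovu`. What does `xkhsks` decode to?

The output letters match the input read backwards, each shifted +6: hot reversed is toh. The word is reversed, then every letter is shifted forward by 6.
Undoing it on xkhsks: shift back: x−6=r, k−6=e, h−6=b, s−6=m, k−6=e, s−6=m → rebmem; then reverse → member.

member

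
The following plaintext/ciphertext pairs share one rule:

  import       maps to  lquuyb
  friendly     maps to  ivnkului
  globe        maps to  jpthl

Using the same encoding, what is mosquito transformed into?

psxwbqcy

Each letter shifts forward by (position + 3), i.e. 3, 4, 5, … — the shift grows by one for each successive letter.
On mosquito: m+3=p, o+4=s, s+5=x, q+6=w, u+7=b, i+8=q, t+9=c, o+10=y.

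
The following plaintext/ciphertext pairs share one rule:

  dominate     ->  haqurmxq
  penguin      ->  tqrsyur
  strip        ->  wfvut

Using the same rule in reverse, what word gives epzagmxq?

It's a Vigenère-style cipher with numeric key [4,12]: position i shifts by key[i mod 2].
Reversing it on epzagmxq: e−4=a, p−12=d, z−4=v, a−12=o, g−4=c, m−12=a, x−4=t, q−12=e.

advocate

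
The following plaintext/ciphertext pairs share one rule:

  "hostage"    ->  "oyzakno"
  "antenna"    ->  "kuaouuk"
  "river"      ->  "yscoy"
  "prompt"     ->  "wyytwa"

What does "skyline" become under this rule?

zrfssuo

The shift depends on letter class: consonant h→o is +7, but vowel o→y is +10. The rule splits by letter class: vowels +10, consonants +7.
On skyline: s(cons)+7=z, k(cons)+7=r, y(cons)+7=f, l(cons)+7=s, i(vowel)+10=s, n(cons)+7=u, e(vowel)+10=o.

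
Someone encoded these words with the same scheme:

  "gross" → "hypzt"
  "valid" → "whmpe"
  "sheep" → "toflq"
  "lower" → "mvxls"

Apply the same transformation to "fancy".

ghojz

A repeating key of period 2 is used — shifts +1, +7 over and over.
On fancy: f+1=g, a+7=h, n+1=o, c+7=j, y+1=z.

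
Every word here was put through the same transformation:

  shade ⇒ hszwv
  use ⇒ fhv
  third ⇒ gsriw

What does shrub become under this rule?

hsify

Each pair mirrors across the alphabet (s↔h, h↔s, a↔z): positions sum to 25. Each letter is replaced by its mirror in the alphabet: a↔z, b↔y, c↔x, and so on (the Atbash cipher).
For shrub: s↔h, h↔s, r↔i, u↔f, b↔y.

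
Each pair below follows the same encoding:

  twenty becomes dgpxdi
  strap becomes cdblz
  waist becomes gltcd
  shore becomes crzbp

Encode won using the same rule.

gzx

The shift depends on letter class: consonant t→d is +10, but vowel e→p is +11. Vowels shift forward by 11 and consonants shift forward by 10.
For won: w(cons)+10=g, o(vowel)+11=z, n(cons)+10=x.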